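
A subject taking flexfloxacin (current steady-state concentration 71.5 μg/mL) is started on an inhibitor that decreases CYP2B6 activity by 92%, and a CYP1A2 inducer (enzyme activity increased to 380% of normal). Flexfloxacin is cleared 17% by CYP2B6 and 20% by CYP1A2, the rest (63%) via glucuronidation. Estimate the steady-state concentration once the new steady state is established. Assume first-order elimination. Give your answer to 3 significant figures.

50.9 μg/mL

The CYP2B6 pathway (17% of clearance) is reduced to 0.08× activity: 0.17 × 0.08 = 0.0136.
The CYP1A2 pathway (20% of clearance) is boosted to 3.8× activity: 0.2 × 3.8 = 0.76.
The remaining 63% of clearance is unaffected.
CL_new/CL_old = 0.0136 + 0.76 + 0.63 = 1.4036.
New steady-state concentration = 71.5 / 1.4036 = 50.9 μg/mL (concentration scales inversely with clearance).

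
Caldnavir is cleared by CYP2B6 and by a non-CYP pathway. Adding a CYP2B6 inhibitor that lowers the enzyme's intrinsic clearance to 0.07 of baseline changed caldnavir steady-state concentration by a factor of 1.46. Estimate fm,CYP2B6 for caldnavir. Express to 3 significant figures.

CL'/CL = 1 / 1.46 = 0.6849
0.07·fm + (1 − fm) = 0.6849
fm = (0.6849 − 1) / (0.07 − 1) = 0.339

0.339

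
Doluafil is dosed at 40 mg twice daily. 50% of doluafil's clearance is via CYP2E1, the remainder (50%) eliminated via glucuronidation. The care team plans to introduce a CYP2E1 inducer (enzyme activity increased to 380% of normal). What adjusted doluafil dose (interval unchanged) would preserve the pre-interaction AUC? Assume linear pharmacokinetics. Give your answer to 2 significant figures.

96 mg

The CYP2E1 pathway (50% of clearance) is boosted to 3.8× activity: 0.5 × 3.8 = 1.9.
The remaining 50% of clearance is unaffected.
New clearance relative to baseline: 1.9 + 0.5 = 2.4.
Css,avg = (dose rate)/CL, so holding Css fixed requires dose ∝ CL: 40 × 2.4 = 96 mg.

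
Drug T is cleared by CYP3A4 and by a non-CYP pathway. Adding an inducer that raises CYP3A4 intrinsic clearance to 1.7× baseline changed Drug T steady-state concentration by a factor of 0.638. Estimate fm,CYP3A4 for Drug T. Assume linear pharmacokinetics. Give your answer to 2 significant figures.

Write x for the fraction cleared via CYP3A4. The observed steady-state concentration change means clearance rose to 1/0.638 = 1.567 of baseline.
Only the CYP3A4 route changed, so 1.567 = x·1.7 + (1 − x), giving x = 0.81.

0.81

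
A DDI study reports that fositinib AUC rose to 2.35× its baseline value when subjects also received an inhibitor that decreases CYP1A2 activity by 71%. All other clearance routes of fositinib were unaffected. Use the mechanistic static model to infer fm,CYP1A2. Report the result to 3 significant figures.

Let x = fm,CYP1A2. Because AUC ∝ 1/CL, relative clearance fell to 1/2.35 = 0.4255.
Only the CYP1A2 route changed, so 0.4255 = x·0.29 + (1 − x), giving x = 0.809.

0.809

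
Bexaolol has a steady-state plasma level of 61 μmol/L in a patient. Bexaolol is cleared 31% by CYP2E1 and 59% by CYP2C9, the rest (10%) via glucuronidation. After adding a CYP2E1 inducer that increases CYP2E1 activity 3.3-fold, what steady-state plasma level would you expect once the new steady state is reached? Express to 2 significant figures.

36 μmol/L

CYP2E1: 0.31 × 3.3 = 1.023
CYP2C9: 0.59 (unchanged)
Other: 0.1 (unchanged)
Relative clearance = 1.023 + 0.59 + 0.1 = 1.713.
New steady-state plasma level = baseline ÷ relative clearance = 61 / 1.713 = 36 μmol/L.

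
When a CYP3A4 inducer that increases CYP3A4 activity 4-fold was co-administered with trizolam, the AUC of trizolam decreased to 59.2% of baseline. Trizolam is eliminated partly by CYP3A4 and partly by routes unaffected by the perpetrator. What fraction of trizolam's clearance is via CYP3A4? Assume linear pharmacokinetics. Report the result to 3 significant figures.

Call the CYP3A4 fraction fm. After the interaction, CL_new/CL_old = fm × 4 + (1 − fm).
AUC ratio = 1 / (new CL fraction), so new CL fraction = 1 / 0.592 = 1.689.
fm × 4 + 1 − fm = 1.689  ⇒  fm × (4 − 1) = 0.6892  ⇒  fm = 0.230.

0.230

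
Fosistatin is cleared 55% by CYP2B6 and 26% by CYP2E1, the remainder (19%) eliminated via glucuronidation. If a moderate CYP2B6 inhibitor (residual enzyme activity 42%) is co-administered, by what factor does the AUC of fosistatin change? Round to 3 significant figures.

1.47

The CYP2B6 pathway (55% of clearance) falls to 0.42× activity: 0.55 × 0.42 = 0.231.
CYP2E1 (26%) and the residual 19% are unaffected.
CL_new/CL_old = 0.231 + 0.26 + 0.19 = 0.681.
AUC ratio = CL_old/CL_new = 1 / 0.681 = 1.47.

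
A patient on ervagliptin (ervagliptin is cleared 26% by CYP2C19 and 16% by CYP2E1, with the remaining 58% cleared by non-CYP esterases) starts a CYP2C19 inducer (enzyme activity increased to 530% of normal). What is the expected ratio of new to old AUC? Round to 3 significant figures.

The CYP2C19 pathway (26% of clearance) increases to 5.3× activity: 0.26 × 5.3 = 1.378.
CYP2E1 (16%) and the residual 58% are unaffected.
Relative clearance = 1.378 + 0.16 + 0.58 = 2.118.
AUC is inversely proportional to clearance, so the fold-change is 1 / 2.118 = 0.472.

0.472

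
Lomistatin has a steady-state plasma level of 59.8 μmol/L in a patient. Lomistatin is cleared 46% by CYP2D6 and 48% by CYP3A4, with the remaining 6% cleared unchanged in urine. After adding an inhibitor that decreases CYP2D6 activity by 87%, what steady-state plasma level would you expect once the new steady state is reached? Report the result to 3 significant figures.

99.7 μmol/L

The CYP2D6 pathway (46% of clearance) is reduced to 0.13× activity: 0.46 × 0.13 = 0.0598.
CYP3A4 (48%) and the residual 6% are unaffected.
New clearance relative to baseline: 0.0598 + 0.48 + 0.06 = 0.5998.
Steady-state plasma level ∝ 1/CL, so new value = 59.8 / 0.5998 = 99.7 μmol/L.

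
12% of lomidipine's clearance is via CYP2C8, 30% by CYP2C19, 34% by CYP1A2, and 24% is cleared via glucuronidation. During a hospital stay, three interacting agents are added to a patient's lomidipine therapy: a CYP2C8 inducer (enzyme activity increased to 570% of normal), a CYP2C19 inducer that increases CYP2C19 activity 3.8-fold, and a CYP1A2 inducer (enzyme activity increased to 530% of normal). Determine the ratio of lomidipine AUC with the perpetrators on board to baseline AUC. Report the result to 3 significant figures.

The CYP2C8 pathway (12% of clearance) increases to 5.7× activity: 0.12 × 5.7 = 0.684.
The CYP2C19 pathway (30% of clearance) is boosted to 3.8× activity: 0.3 × 3.8 = 1.14.
The CYP1A2 pathway (34% of clearance) is boosted to 5.3× activity: 0.34 × 5.3 = 1.802.
Non-CYP routes (24%) are unchanged.
Relative clearance = 0.684 + 1.14 + 1.802 + 0.24 = 3.866.
AUC ∝ 1/CL: fold-change = 1 / 3.866 = 0.259.

0.259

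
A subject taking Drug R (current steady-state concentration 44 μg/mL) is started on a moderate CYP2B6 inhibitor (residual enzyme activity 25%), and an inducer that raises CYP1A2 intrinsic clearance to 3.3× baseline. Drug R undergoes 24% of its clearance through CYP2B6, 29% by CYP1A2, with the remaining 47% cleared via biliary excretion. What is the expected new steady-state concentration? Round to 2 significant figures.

30 μg/mL

The CYP2B6 pathway (24% of clearance) is reduced to 0.25× activity: 0.24 × 0.25 = 0.06.
The CYP1A2 pathway (29% of clearance) is boosted to 3.3× activity: 0.29 × 3.3 = 0.957.
Non-CYP routes (47%) are unchanged.
CL_new/CL_old = 0.06 + 0.957 + 0.47 = 1.487.
Dividing the baseline by the relative clearance: 44 / 1.487 = 30 μg/mL.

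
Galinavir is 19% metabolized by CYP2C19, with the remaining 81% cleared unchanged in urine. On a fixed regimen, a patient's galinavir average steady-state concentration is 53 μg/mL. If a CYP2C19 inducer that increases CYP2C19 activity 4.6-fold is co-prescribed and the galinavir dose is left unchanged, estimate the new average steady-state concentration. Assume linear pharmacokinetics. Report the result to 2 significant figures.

31 μg/mL

The CYP2C19 pathway (19% of clearance) increases to 4.6× activity: 0.19 × 4.6 = 0.874.
The remaining 81% of clearance is unaffected.
Relative clearance = 0.874 + 0.81 = 1.684.
New average steady-state concentration = baseline ÷ relative clearance = 53 / 1.684 = 31 μg/mL.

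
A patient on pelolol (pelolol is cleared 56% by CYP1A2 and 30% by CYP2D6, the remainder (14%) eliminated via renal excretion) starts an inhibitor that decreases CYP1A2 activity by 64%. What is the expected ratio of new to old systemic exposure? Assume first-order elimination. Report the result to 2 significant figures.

1.6

The CYP1A2 pathway (56% of clearance) is reduced to 0.36× activity: 0.56 × 0.36 = 0.2016.
CYP2D6 (30%) and the residual 14% are unaffected.
New clearance relative to baseline: 0.2016 + 0.3 + 0.14 = 0.6416.
Systemic exposure is inversely proportional to clearance, so the fold-change is 1 / 0.6416 = 1.6.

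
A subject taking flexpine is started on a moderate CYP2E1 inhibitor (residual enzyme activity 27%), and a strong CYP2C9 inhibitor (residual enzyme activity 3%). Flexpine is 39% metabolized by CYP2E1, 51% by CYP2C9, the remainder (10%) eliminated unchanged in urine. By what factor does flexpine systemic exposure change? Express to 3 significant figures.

The CYP2E1 pathway (39% of clearance) is reduced to 0.27× activity: 0.39 × 0.27 = 0.1053.
The CYP2C9 pathway (51% of clearance) drops to 0.03× activity: 0.51 × 0.03 = 0.0153.
Non-CYP routes (10%) are unchanged.
CL_new/CL_old = 0.1053 + 0.0153 + 0.1 = 0.2206.
Because systemic exposure varies inversely with clearance, the combined effect is 1 / 0.2206 = 4.53.

4.53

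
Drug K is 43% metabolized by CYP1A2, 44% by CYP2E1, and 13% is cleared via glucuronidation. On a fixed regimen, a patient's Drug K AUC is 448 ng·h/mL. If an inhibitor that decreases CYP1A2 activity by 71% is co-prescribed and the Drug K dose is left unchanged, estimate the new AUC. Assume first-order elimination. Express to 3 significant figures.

645 ng·h/mL

The CYP1A2 pathway (43% of clearance) drops to 0.29× activity: 0.43 × 0.29 = 0.1247.
CYP2E1 (44%) and the residual 13% are unaffected.
Relative clearance = 0.1247 + 0.44 + 0.13 = 0.6947.
New AUC = baseline ÷ relative clearance = 448 / 0.6947 = 645 ng·h/mL.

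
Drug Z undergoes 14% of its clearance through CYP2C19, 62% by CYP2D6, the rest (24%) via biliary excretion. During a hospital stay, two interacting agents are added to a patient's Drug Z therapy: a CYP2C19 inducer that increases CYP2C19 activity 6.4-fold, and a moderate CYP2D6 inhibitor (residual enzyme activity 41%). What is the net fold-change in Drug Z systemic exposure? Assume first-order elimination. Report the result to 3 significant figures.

0.719

The CYP2C19 pathway (14% of clearance) rises to 6.4× activity: 0.14 × 6.4 = 0.896.
The CYP2D6 pathway (62% of clearance) drops to 0.41× activity: 0.62 × 0.41 = 0.2542.
Non-CYP routes (24%) are unchanged.
Relative clearance = 0.896 + 0.2542 + 0.24 = 1.3902.
Because systemic exposure varies inversely with clearance, the combined effect is 1 / 1.3902 = 0.719.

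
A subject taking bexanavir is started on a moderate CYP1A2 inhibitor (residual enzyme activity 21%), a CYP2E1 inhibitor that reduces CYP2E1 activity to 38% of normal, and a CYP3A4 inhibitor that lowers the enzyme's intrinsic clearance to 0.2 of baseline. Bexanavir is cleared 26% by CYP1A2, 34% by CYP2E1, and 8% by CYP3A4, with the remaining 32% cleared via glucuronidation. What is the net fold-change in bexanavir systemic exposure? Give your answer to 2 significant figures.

1.9

The CYP1A2 pathway (26% of clearance) drops to 0.21× activity: 0.26 × 0.21 = 0.0546.
The CYP2E1 pathway (34% of clearance) falls to 0.38× activity: 0.34 × 0.38 = 0.1292.
The CYP3A4 pathway (8% of clearance) is reduced to 0.2× activity: 0.08 × 0.2 = 0.016.
The remaining 32% of clearance is unaffected.
CL_new/CL_old = 0.0546 + 0.1292 + 0.016 + 0.32 = 0.5198.
Because systemic exposure varies inversely with clearance, the combined effect is 1 / 0.5198 = 1.9.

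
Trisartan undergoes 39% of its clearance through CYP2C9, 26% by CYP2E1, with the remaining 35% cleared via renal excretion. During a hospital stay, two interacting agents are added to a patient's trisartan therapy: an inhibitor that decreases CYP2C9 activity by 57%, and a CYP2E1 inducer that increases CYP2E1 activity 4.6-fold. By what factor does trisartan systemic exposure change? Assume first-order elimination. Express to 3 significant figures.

0.584

The CYP2C9 pathway (39% of clearance) drops to 0.43× activity: 0.39 × 0.43 = 0.1677.
The CYP2E1 pathway (26% of clearance) increases to 4.6× activity: 0.26 × 4.6 = 1.196.
The remaining 35% of clearance is unaffected.
New clearance relative to baseline: 0.1677 + 1.196 + 0.35 = 1.7137.
Because systemic exposure varies inversely with clearance, the combined effect is 1 / 1.7137 = 0.584.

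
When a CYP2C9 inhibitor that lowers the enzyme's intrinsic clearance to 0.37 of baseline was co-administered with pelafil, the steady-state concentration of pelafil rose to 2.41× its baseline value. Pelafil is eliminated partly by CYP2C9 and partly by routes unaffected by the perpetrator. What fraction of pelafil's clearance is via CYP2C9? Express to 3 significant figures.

0.929

Let x = fm,CYP2C9. Because steady-state concentration ∝ 1/CL, relative clearance fell to 1/2.41 = 0.4149.
Only the CYP2C9 route changed, so 0.4149 = x·0.37 + (1 − x), giving x = 0.929.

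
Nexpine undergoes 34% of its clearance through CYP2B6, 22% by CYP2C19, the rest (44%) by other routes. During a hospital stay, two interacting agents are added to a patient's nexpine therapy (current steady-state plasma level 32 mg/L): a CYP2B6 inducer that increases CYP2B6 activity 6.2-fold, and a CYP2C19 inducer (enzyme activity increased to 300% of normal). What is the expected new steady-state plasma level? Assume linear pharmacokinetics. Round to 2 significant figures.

The CYP2B6 pathway (34% of clearance) rises to 6.2× activity: 0.34 × 6.2 = 2.108.
The CYP2C19 pathway (22% of clearance) is boosted to 3× activity: 0.22 × 3 = 0.66.
The remaining 44% of clearance is unaffected.
Relative clearance = 2.108 + 0.66 + 0.44 = 3.208.
Dividing the baseline by the relative clearance: 32 / 3.208 = 10 mg/L.

10 mg/L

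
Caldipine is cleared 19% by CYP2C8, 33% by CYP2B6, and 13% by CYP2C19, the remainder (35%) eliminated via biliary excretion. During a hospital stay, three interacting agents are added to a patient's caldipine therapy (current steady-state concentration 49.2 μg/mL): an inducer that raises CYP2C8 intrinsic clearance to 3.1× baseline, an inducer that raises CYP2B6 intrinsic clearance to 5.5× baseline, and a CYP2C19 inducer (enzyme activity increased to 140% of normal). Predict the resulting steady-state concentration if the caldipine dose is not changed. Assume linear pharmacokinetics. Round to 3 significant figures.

CYP2C8: 0.19 × 3.1 = 0.589
CYP2B6: 0.33 × 5.5 = 1.815
CYP2C19: 0.13 × 1.4 = 0.182
Other: 0.35 (unchanged)
New clearance relative to baseline: 0.589 + 1.815 + 0.182 + 0.35 = 2.936.
Steady-state concentration ∝ 1/CL: new value = 49.2 / 2.936 = 16.8 μg/mL.

16.8 μg/mL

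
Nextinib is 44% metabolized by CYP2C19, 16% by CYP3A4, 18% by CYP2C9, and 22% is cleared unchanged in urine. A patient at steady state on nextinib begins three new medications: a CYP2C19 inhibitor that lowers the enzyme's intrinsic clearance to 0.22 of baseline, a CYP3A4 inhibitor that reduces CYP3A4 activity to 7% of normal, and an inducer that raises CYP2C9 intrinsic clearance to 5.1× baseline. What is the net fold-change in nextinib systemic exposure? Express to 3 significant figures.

0.803

CYP2C19: 0.44 × 0.22 = 0.0968
CYP3A4: 0.16 × 0.07 = 0.0112
CYP2C9: 0.18 × 5.1 = 0.918
Other: 0.22 (unchanged)
Relative clearance = 0.0968 + 0.0112 + 0.918 + 0.22 = 1.246.
Systemic exposure ∝ 1/CL: fold-change = 1 / 1.246 = 0.803.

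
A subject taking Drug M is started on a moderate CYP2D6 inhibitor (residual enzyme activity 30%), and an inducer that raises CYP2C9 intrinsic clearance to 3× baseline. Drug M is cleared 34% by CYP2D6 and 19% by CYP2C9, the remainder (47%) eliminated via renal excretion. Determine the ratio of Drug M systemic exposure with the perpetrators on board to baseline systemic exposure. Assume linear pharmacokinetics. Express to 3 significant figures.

CYP2D6: 0.34 × 0.3 = 0.102
CYP2C9: 0.19 × 3 = 0.57
Other: 0.47 (unchanged)
Relative clearance = 0.102 + 0.57 + 0.47 = 1.142.
Because systemic exposure varies inversely with clearance, the combined effect is 1 / 1.142 = 0.876.

0.876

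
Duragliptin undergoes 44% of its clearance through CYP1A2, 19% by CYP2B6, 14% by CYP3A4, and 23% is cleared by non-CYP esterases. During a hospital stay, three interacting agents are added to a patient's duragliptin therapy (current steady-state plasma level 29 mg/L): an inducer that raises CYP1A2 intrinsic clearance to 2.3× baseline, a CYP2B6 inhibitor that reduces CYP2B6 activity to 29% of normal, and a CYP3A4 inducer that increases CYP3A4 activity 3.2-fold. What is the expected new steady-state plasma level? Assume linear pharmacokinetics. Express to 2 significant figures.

The CYP1A2 pathway (44% of clearance) is boosted to 2.3× activity: 0.44 × 2.3 = 1.012.
The CYP2B6 pathway (19% of clearance) falls to 0.29× activity: 0.19 × 0.29 = 0.0551.
The CYP3A4 pathway (14% of clearance) rises to 3.2× activity: 0.14 × 3.2 = 0.448.
Non-CYP routes (23%) are unchanged.
Relative clearance = 1.012 + 0.0551 + 0.448 + 0.23 = 1.7451.
Steady-state plasma level ∝ 1/CL: new value = 29 / 1.7451 = 17 mg/L.

17 mg/L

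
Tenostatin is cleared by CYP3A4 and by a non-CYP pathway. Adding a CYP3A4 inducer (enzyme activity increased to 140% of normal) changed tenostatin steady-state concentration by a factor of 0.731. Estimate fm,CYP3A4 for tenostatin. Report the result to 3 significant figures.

CL'/CL = 1 / 0.731 = 1.368
1.4·fm + (1 − fm) = 1.368
fm = (1.368 − 1) / (1.4 − 1) = 0.920

0.920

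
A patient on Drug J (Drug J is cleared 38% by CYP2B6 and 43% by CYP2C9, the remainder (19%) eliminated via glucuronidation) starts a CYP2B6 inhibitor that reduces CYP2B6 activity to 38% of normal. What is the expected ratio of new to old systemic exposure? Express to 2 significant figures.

The CYP2B6 pathway (38% of clearance) falls to 0.38× activity: 0.38 × 0.38 = 0.1444.
CYP2C9 (43%) and the residual 19% are unaffected.
CL_new/CL_old = 0.1444 + 0.43 + 0.19 = 0.7644.
Systemic exposure is inversely proportional to clearance, so the fold-change is 1 / 0.7644 = 1.3.

1.3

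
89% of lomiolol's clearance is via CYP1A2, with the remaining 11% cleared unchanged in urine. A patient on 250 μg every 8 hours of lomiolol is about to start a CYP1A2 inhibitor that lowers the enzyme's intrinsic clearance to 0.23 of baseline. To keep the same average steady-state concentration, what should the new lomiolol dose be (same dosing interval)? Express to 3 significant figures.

The CYP1A2 pathway (89% of clearance) drops to 0.23× activity: 0.89 × 0.23 = 0.2047.
The remaining 11% of clearance is unaffected.
Relative clearance = 0.2047 + 0.11 = 0.3147.
To maintain the same steady-state level, dose must scale with clearance: new dose = 250 × 0.3147 = 78.7 μg.

78.7 μg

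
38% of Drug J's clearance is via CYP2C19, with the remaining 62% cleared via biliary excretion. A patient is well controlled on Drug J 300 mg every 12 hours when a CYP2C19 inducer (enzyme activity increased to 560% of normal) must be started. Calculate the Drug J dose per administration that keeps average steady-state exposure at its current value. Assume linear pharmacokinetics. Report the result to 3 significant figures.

The CYP2C19 pathway (38% of clearance) increases to 5.6× activity: 0.38 × 5.6 = 2.128.
The remaining 62% of clearance is unaffected.
New clearance relative to baseline: 2.128 + 0.62 = 2.748.
Exposure is unchanged when dose changes in proportion to clearance. New dose = 300 mg × 2.748 = 824 mg.

824 mg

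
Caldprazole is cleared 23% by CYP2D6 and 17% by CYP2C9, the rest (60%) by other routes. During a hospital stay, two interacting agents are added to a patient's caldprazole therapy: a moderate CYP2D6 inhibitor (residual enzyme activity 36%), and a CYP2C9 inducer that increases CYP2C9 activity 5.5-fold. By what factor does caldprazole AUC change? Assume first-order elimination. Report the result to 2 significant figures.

0.62

CYP2D6: 0.23 × 0.36 = 0.0828
CYP2C9: 0.17 × 5.5 = 0.935
Other: 0.6 (unchanged)
CL_new/CL_old = 0.0828 + 0.935 + 0.6 = 1.6178.
AUC ∝ 1/CL: fold-change = 1 / 1.6178 = 0.62.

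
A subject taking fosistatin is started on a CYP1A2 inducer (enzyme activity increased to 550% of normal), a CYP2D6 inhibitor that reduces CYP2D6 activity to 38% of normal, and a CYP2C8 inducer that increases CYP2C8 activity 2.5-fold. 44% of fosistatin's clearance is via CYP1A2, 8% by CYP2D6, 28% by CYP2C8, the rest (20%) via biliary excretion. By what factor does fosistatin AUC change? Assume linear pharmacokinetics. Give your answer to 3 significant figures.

CYP1A2: 0.44 × 5.5 = 2.42
CYP2D6: 0.08 × 0.38 = 0.0304
CYP2C8: 0.28 × 2.5 = 0.7
Other: 0.2 (unchanged)
CL_new/CL_old = 2.42 + 0.0304 + 0.7 + 0.2 = 3.3504.
Because AUC varies inversely with clearance, the combined effect is 1 / 3.3504 = 0.298.

0.298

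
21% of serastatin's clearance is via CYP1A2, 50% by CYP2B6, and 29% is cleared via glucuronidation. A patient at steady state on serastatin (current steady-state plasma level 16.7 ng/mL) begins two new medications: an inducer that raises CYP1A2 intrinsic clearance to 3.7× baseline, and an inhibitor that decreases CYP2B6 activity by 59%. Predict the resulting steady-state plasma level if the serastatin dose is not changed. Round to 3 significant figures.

The CYP1A2 pathway (21% of clearance) rises to 3.7× activity: 0.21 × 3.7 = 0.777.
The CYP2B6 pathway (50% of clearance) falls to 0.41× activity: 0.5 × 0.41 = 0.205.
Non-CYP routes (29%) are unchanged.
Relative clearance = 0.777 + 0.205 + 0.29 = 1.272.
Dividing the baseline by the relative clearance: 16.7 / 1.272 = 13.1 ng/mL.

13.1 ng/mL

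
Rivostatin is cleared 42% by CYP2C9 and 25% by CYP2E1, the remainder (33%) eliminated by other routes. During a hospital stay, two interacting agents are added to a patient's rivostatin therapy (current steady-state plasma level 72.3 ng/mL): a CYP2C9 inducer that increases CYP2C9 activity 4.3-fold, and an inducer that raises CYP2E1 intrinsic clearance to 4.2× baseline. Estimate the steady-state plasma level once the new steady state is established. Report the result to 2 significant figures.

23 ng/mL

The CYP2C9 pathway (42% of clearance) increases to 4.3× activity: 0.42 × 4.3 = 1.806.
The CYP2E1 pathway (25% of clearance) increases to 4.2× activity: 0.25 × 4.2 = 1.05.
The remaining 33% of clearance is unaffected.
New clearance relative to baseline: 1.806 + 1.05 + 0.33 = 3.186.
New steady-state plasma level = 72.3 / 3.186 = 23 ng/mL (concentration scales inversely with clearance).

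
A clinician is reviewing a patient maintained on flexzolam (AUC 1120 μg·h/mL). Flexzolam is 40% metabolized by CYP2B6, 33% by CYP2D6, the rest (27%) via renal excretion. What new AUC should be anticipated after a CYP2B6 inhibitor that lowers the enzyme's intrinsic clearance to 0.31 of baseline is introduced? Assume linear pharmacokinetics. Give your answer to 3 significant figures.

1.55 × 10³ μg·h/mL

CYP2B6: 0.4 × 0.31 = 0.124
CYP2D6: 0.33 (unchanged)
Other: 0.27 (unchanged)
CL_new/CL_old = 0.124 + 0.33 + 0.27 = 0.724.
New AUC = baseline ÷ relative clearance = 1120 / 0.724 = 1.55 × 10³ μg·h/mL.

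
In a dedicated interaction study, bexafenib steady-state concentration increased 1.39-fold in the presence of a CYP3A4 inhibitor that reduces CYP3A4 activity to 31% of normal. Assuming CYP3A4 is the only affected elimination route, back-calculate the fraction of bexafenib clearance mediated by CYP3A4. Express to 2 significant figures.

Let fm be the CYP3A4 fraction. New clearance relative to baseline = fm × 0.31 + (1 − fm).
Steady-state concentration ratio = 1 / (new CL fraction), so new CL fraction = 1 / 1.39 = 0.7194.
fm × 0.31 + 1 − fm = 0.7194  ⇒  fm × (0.31 − 1) = −0.2806  ⇒  fm = 0.41.

0.41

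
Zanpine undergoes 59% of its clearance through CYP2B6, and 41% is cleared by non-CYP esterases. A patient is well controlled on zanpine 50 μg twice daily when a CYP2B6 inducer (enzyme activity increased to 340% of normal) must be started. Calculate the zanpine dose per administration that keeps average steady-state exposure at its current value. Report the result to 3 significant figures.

121 μg

The CYP2B6 pathway (59% of clearance) is boosted to 3.4× activity: 0.59 × 3.4 = 2.006.
The remaining 41% of clearance is unaffected.
New clearance relative to baseline: 2.006 + 0.41 = 2.416.
Exposure is unchanged when dose changes in proportion to clearance. New dose = 50 μg × 2.416 = 121 μg.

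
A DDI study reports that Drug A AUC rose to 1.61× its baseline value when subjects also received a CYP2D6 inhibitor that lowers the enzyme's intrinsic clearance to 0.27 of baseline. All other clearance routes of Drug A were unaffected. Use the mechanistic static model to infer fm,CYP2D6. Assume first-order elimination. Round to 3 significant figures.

0.519

CL'/CL = 1 / 1.61 = 0.6211
0.27·fm + (1 − fm) = 0.6211
fm = (0.6211 − 1) / (0.27 − 1) = 0.519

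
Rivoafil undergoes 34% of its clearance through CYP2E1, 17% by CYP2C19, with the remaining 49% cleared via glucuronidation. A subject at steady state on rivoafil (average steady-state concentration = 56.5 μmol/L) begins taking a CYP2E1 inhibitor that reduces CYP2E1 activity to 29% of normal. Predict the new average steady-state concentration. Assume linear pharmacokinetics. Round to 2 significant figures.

CYP2E1: 0.34 × 0.29 = 0.0986
CYP2C19: 0.17 (unchanged)
Other: 0.49 (unchanged)
New clearance relative to baseline: 0.0986 + 0.17 + 0.49 = 0.7586.
With dosing unchanged, average steady-state concentration scales as 1/CL: 56.5 / 0.7586 = 74 μmol/L.

74 μmol/L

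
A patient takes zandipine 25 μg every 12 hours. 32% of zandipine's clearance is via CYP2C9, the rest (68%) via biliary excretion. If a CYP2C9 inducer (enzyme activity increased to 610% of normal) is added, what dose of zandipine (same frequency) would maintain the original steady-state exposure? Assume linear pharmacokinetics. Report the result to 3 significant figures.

65.8 μg

The CYP2C9 pathway (32% of clearance) is boosted to 6.1× activity: 0.32 × 6.1 = 1.952.
The remaining 68% of clearance is unaffected.
CL_new/CL_old = 1.952 + 0.68 = 2.632.
Exposure is unchanged when dose changes in proportion to clearance. New dose = 25 μg × 2.632 = 65.8 μg.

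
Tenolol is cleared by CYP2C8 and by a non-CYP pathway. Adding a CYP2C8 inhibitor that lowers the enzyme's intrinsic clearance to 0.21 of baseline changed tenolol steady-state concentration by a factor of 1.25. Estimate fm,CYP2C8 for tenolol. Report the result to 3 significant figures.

0.253

CL'/CL = 1 / 1.25 = 0.8
0.21·fm + (1 − fm) = 0.8
fm = (0.8 − 1) / (0.21 − 1) = 0.253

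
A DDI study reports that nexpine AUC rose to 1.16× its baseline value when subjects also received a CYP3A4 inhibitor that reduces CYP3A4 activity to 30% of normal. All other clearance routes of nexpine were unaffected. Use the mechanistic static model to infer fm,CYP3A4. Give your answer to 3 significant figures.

0.197

CL'/CL = 1 / 1.16 = 0.8621
0.3·fm + (1 − fm) = 0.8621
fm = (0.8621 − 1) / (0.3 − 1) = 0.197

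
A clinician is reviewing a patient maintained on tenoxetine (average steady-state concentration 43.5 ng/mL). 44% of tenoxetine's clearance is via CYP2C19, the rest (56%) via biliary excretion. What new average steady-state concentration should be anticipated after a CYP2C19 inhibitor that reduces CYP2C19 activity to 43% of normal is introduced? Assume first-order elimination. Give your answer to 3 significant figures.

58.1 ng/mL

The CYP2C19 pathway (44% of clearance) is reduced to 0.43× activity: 0.44 × 0.43 = 0.1892.
Non-CYP routes (56%) are unchanged.
New clearance relative to baseline: 0.1892 + 0.56 = 0.7492.
New average steady-state concentration = baseline ÷ relative clearance = 43.5 / 0.7492 = 58.1 ng/mL.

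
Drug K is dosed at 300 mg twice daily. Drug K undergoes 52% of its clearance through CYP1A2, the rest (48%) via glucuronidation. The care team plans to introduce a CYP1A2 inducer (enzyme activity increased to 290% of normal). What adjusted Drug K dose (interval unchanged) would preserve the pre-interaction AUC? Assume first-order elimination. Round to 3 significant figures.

596 mg

CYP1A2: 0.52 × 2.9 = 1.508
Other: 0.48 (unchanged)
CL_new/CL_old = 1.508 + 0.48 = 1.988.
Css,avg = (dose rate)/CL, so holding Css fixed requires dose ∝ CL: 300 × 1.988 = 596 mg.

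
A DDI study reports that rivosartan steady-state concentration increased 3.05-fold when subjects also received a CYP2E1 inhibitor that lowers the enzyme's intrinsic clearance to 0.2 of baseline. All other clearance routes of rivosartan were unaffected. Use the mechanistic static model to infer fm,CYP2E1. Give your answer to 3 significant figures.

0.840

Let fm be the CYP2E1 fraction. New clearance relative to baseline = fm × 0.2 + (1 − fm).
Steady-state concentration ratio = 1 / (new CL fraction), so new CL fraction = 1 / 3.05 = 0.3279.
fm × 0.2 + 1 − fm = 0.3279  ⇒  fm × (0.2 − 1) = −0.6721  ⇒  fm = 0.840.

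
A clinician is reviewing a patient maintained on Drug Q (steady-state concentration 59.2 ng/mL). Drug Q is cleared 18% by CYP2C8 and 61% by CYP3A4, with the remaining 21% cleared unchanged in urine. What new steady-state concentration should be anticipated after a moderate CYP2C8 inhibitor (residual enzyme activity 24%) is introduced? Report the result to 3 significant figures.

CYP2C8: 0.18 × 0.24 = 0.0432
CYP3A4: 0.61 (unchanged)
Other: 0.21 (unchanged)
CL_new/CL_old = 0.0432 + 0.61 + 0.21 = 0.8632.
New steady-state concentration = baseline ÷ relative clearance = 59.2 / 0.8632 = 68.6 ng/mL.

68.6 ng/mL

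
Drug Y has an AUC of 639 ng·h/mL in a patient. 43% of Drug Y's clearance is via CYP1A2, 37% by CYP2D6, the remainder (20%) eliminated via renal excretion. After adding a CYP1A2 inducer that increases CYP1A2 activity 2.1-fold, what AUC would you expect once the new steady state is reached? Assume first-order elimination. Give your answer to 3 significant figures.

434 ng·h/mL

The CYP1A2 pathway (43% of clearance) increases to 2.1× activity: 0.43 × 2.1 = 0.903.
CYP2D6 (37%) and the residual 20% are unaffected.
Relative clearance = 0.903 + 0.37 + 0.2 = 1.473.
AUC ∝ 1/CL, so new value = 639 / 1.473 = 434 ng·h/mL.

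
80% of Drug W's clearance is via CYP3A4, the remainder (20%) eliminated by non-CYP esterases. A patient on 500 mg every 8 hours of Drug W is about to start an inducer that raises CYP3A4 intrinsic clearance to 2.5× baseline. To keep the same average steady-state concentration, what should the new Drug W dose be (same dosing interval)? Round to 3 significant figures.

The CYP3A4 pathway (80% of clearance) increases to 2.5× activity: 0.8 × 2.5 = 2.
The remaining 20% of clearance is unaffected.
Relative clearance = 2 + 0.2 = 2.2.
Exposure is unchanged when dose changes in proportion to clearance. New dose = 500 mg × 2.2 = 1.10 × 10³ mg.

1.10 × 10³ mg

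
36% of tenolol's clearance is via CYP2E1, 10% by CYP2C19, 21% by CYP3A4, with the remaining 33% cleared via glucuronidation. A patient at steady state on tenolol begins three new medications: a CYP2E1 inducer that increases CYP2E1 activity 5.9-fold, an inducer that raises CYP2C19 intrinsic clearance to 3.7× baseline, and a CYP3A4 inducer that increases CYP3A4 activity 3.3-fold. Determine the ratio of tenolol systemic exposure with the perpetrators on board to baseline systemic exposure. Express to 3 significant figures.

0.284

The CYP2E1 pathway (36% of clearance) is boosted to 5.9× activity: 0.36 × 5.9 = 2.124.
The CYP2C19 pathway (10% of clearance) rises to 3.7× activity: 0.1 × 3.7 = 0.37.
The CYP3A4 pathway (21% of clearance) rises to 3.3× activity: 0.21 × 3.3 = 0.693.
Non-CYP routes (33%) are unchanged.
CL_new/CL_old = 2.124 + 0.37 + 0.693 + 0.33 = 3.517.
Because systemic exposure varies inversely with clearance, the combined effect is 1 / 3.517 = 0.284.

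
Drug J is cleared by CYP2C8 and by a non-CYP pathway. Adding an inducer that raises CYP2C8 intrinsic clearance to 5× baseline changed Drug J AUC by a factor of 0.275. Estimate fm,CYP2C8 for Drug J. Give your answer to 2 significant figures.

Let x = fm,CYP2C8. Because AUC ∝ 1/CL, relative clearance rose to 1/0.275 = 3.636.
Setting x·5 + (1 − x) = 3.636 and solving: x = (3.636 − 1)/(5 − 1) = 0.66.

0.66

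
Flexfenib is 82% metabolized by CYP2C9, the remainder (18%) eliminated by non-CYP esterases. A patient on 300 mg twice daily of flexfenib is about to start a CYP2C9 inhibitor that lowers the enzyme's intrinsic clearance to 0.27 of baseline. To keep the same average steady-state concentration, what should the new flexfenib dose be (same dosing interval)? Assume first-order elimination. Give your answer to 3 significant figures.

The CYP2C9 pathway (82% of clearance) drops to 0.27× activity: 0.82 × 0.27 = 0.2214.
Non-CYP routes (18%) are unchanged.
New clearance relative to baseline: 0.2214 + 0.18 = 0.4014.
Exposure is unchanged when dose changes in proportion to clearance. New dose = 300 mg × 0.4014 = 120 mg.

120 mg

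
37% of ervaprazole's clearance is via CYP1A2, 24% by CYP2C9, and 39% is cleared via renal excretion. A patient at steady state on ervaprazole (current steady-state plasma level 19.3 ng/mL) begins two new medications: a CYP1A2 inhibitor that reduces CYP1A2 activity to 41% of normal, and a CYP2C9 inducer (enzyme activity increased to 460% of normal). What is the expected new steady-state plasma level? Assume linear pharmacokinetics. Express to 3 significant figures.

11.7 ng/mL

CYP1A2: 0.37 × 0.41 = 0.1517
CYP2C9: 0.24 × 4.6 = 1.104
Other: 0.39 (unchanged)
CL_new/CL_old = 0.1517 + 1.104 + 0.39 = 1.6457.
Dividing the baseline by the relative clearance: 19.3 / 1.6457 = 11.7 ng/mL.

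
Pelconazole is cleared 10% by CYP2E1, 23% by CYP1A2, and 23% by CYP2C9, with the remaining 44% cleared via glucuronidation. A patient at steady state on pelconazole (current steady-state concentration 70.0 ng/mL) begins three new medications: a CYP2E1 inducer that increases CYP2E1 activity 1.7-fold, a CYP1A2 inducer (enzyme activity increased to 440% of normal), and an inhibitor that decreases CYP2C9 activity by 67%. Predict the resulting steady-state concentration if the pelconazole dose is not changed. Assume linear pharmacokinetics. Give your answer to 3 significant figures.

CYP2E1: 0.1 × 1.7 = 0.17
CYP1A2: 0.23 × 4.4 = 1.012
CYP2C9: 0.23 × 0.33 = 0.0759
Other: 0.44 (unchanged)
CL_new/CL_old = 0.17 + 1.012 + 0.0759 + 0.44 = 1.6979.
Steady-state concentration ∝ 1/CL: new value = 70.0 / 1.6979 = 41.2 ng/mL.

41.2 ng/mL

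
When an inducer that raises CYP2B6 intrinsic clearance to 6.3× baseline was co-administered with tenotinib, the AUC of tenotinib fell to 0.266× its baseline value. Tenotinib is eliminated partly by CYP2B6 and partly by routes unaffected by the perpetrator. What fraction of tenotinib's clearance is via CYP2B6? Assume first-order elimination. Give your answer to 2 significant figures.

0.52

Let fm be the CYP2B6 fraction. New clearance relative to baseline = fm × 6.3 + (1 − fm).
AUC ratio = 1 / (new CL fraction), so new CL fraction = 1 / 0.266 = 3.759.
fm × 6.3 + 1 − fm = 3.759  ⇒  fm × (6.3 − 1) = 2.759  ⇒  fm = 0.52.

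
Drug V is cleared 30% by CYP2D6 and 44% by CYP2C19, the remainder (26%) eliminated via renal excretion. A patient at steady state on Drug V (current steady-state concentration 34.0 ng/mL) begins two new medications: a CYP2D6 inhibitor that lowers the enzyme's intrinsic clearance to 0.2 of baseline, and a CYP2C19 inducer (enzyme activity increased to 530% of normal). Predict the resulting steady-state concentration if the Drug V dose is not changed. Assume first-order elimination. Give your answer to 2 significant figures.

13 ng/mL

CYP2D6: 0.3 × 0.2 = 0.06
CYP2C19: 0.44 × 5.3 = 2.332
Other: 0.26 (unchanged)
New clearance relative to baseline: 0.06 + 2.332 + 0.26 = 2.652.
Steady-state concentration ∝ 1/CL: new value = 34.0 / 2.652 = 13 ng/mL.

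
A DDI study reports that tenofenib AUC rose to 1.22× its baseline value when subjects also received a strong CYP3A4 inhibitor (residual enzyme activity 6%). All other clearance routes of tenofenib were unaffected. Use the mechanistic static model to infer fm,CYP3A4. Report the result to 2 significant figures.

CL'/CL = 1 / 1.22 = 0.8197
0.06·fm + (1 − fm) = 0.8197
fm = (0.8197 − 1) / (0.06 − 1) = 0.19

0.19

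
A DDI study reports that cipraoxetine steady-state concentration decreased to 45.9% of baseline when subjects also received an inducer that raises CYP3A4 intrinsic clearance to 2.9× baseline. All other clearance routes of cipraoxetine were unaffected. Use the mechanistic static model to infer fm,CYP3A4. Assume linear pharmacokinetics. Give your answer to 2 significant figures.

Let fm be the CYP3A4 fraction. New clearance relative to baseline = fm × 2.9 + (1 − fm).
Steady-state concentration ratio = 1 / (new CL fraction), so new CL fraction = 1 / 0.459 = 2.179.
fm × 2.9 + 1 − fm = 2.179  ⇒  fm × (2.9 − 1) = 1.179  ⇒  fm = 0.62.

0.62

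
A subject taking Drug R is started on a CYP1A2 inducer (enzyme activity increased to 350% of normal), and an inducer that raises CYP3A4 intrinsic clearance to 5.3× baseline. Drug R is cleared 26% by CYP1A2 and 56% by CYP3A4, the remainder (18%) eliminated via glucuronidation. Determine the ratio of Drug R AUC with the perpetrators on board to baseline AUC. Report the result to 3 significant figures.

0.246

CYP1A2: 0.26 × 3.5 = 0.91
CYP3A4: 0.56 × 5.3 = 2.968
Other: 0.18 (unchanged)
Relative clearance = 0.91 + 2.968 + 0.18 = 4.058.
Because AUC varies inversely with clearance, the combined effect is 1 / 4.058 = 0.246.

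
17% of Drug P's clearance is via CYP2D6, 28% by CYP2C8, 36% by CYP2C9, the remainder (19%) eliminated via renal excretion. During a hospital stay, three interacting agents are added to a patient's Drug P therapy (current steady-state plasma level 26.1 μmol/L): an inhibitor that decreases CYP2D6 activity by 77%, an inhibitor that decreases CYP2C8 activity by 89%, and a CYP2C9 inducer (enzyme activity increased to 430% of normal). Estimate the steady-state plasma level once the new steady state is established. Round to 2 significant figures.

The CYP2D6 pathway (17% of clearance) drops to 0.23× activity: 0.17 × 0.23 = 0.0391.
The CYP2C8 pathway (28% of clearance) falls to 0.11× activity: 0.28 × 0.11 = 0.0308.
The CYP2C9 pathway (36% of clearance) increases to 4.3× activity: 0.36 × 4.3 = 1.548.
The remaining 19% of clearance is unaffected.
Relative clearance = 0.0391 + 0.0308 + 1.548 + 0.19 = 1.8079.
New steady-state plasma level = 26.1 / 1.8079 = 14 μmol/L (concentration scales inversely with clearance).

14 μmol/L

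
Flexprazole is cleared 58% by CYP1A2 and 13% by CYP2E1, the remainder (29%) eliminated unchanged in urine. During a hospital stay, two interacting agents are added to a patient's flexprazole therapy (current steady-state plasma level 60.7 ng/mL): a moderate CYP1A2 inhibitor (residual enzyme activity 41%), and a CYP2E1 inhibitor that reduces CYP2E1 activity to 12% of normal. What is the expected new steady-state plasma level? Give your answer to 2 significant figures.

1.1 × 10² ng/mL

The CYP1A2 pathway (58% of clearance) is reduced to 0.41× activity: 0.58 × 0.41 = 0.2378.
The CYP2E1 pathway (13% of clearance) drops to 0.12× activity: 0.13 × 0.12 = 0.0156.
Non-CYP routes (29%) are unchanged.
Relative clearance = 0.2378 + 0.0156 + 0.29 = 0.5434.
Dividing the baseline by the relative clearance: 60.7 / 0.5434 = 1.1 × 10² ng/mL.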